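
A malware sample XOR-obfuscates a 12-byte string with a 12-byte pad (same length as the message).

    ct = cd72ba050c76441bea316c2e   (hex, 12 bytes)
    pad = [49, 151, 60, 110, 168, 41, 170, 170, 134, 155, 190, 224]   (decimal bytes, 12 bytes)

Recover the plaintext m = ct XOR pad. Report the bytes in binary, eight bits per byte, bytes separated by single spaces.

11111100 11100101 10000110 01101011 10100100 01011111 11101110 10110001 01101100 10101010 11010010 11001110

XOR is its own inverse, so applying the key byte-wise gives the result directly.
byte 0: cd ^ 31 = fc
byte 1: 72 ^ 97 = e5
byte 2: ba ^ 3c = 86
byte 3: 05 ^ 6e = 6b
byte 4: 0c ^ a8 = a4
byte 5: 76 ^ 29 = 5f
byte 6: 44 ^ aa = ee
byte 7: 1b ^ aa = b1
byte 8: ea ^ 86 = 6c
byte 9: 31 ^ 9b = aa
byte 10: 6c ^ be = d2
byte 11: 2e ^ e0 = ce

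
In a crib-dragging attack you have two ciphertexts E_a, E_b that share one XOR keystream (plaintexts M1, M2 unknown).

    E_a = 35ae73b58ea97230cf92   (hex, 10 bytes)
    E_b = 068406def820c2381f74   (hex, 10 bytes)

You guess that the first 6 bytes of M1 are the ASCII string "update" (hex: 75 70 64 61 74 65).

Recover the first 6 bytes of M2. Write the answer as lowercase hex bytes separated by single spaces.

First, E_a ⊕ E_b = (M1 ⊕ K) ⊕ (M2 ⊕ K) = M1 ⊕ M2, so the key drops out. Then M2 = (M1 ⊕ M2) ⊕ M1 over the first 6 bytes.
byte 0: (35 xor 06) xor 75 = 33 xor 75 = 46
byte 1: (ae xor 84) xor 70 = 2a xor 70 = 5a
byte 2: (73 xor 06) xor 64 = 75 xor 64 = 11
byte 3: (b5 xor de) xor 61 = 6b xor 61 = 0a
byte 4: (8e xor f8) xor 74 = 76 xor 74 = 02
byte 5: (a9 xor 20) xor 65 = 89 xor 65 = ec

46 5a 11 0a 02 ec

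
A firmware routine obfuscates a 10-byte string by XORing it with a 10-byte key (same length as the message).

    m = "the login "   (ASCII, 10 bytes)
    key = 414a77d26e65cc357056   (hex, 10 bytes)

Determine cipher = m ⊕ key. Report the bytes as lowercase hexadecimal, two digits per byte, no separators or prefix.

byte 0: 116 ^  65 =  53
byte 1: 104 ^  74 =  34
byte 2: 101 ^ 119 =  18
byte 3:  32 ^ 210 = 242
byte 4: 108 ^ 110 =   2
byte 5: 111 ^ 101 =  10
byte 6: 103 ^ 204 = 171
byte 7: 105 ^  53 =  92
byte 8: 110 ^ 112 =  30
byte 9:  32 ^  86 = 118

352212f2020aab5c1e76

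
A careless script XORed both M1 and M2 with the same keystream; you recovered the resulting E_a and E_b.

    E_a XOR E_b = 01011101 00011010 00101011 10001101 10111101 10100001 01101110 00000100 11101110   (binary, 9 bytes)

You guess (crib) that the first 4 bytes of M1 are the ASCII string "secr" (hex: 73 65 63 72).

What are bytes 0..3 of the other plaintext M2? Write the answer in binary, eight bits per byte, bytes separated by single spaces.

Since E_a ⊕ E_b = M1 ⊕ M2, XORing with the guessed M1 bytes yields the corresponding M2 bytes: M2 = (E_a ⊕ E_b) ⊕ M1.
5d XOR 73 = 2e
1a XOR 65 = 7f
2b XOR 63 = 48
8d XOR 72 = ff

00101110 01111111 01001000 11111111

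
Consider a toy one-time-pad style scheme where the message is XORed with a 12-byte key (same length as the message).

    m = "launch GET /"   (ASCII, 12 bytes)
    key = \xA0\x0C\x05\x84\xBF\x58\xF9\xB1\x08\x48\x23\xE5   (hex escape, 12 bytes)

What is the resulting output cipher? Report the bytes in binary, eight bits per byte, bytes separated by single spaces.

XOR is its own inverse, so applying the key byte-wise gives the result directly.
byte 0: 108 XOR 160 = 204
byte 1:  97 XOR  12 = 109
byte 2: 117 XOR   5 = 112
byte 3: 110 XOR 132 = 234
byte 4:  99 XOR 191 = 220
byte 5: 104 XOR  88 =  48
byte 6:  32 XOR 249 = 217
byte 7:  71 XOR 177 = 246
byte 8:  69 XOR   8 =  77
byte 9:  84 XOR  72 =  28
byte 10:  32 XOR  35 =   3
byte 11:  47 XOR 229 = 202

11001100 01101101 01110000 11101010 11011100 00110000 11011001 11110110 01001101 00011100 00000011 11001010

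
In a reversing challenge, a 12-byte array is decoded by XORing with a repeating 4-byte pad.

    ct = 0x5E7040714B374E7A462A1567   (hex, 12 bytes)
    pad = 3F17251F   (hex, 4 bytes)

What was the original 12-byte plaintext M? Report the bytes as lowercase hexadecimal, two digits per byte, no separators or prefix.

6167656e74206b65793d3078

The 4-byte key repeats, so the effective keystream is 3f 17 25 1f 3f 17 25 1f 3f 17 25 1f.
byte 0: 5e ⊕ 3f = 61
byte 1: 70 ⊕ 17 = 67
byte 2: 40 ⊕ 25 = 65
byte 3: 71 ⊕ 1f = 6e
byte 4: 4b ⊕ 3f = 74
byte 5: 37 ⊕ 17 = 20
byte 6: 4e ⊕ 25 = 6b
byte 7: 7a ⊕ 1f = 65
byte 8: 46 ⊕ 3f = 79
byte 9: 2a ⊕ 17 = 3d
byte 10: 15 ⊕ 25 = 30
byte 11: 67 ⊕ 1f = 78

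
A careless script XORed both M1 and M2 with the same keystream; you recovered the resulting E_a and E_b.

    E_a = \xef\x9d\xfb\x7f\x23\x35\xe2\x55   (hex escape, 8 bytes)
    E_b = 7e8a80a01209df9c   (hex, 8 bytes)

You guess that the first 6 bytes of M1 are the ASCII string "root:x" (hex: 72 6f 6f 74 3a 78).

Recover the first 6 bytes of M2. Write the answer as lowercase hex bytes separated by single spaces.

e3 78 14 ab 0b 44

First, E_a ⊕ E_b = (M1 ⊕ K) ⊕ (M2 ⊕ K) = M1 ⊕ M2, so the key drops out. Then M2 = (M1 ⊕ M2) ⊕ M1 over the first 6 bytes.
byte 0: (ef ⊕ 7e) ⊕ 72 = 91 ⊕ 72 = e3
byte 1: (9d ⊕ 8a) ⊕ 6f = 17 ⊕ 6f = 78
byte 2: (fb ⊕ 80) ⊕ 6f = 7b ⊕ 6f = 14
byte 3: (7f ⊕ a0) ⊕ 74 = df ⊕ 74 = ab
byte 4: (23 ⊕ 12) ⊕ 3a = 31 ⊕ 3a = 0b
byte 5: (35 ⊕ 09) ⊕ 78 = 3c ⊕ 78 = 44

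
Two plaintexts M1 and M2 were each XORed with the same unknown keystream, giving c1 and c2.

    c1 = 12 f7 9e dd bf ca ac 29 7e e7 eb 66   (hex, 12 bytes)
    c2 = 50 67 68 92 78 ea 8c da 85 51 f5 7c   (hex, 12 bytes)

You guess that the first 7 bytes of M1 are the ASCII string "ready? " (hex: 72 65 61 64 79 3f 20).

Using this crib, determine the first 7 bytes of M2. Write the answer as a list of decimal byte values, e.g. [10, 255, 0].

[48, 245, 151, 43, 190, 31, 0]

First, c1 ⊕ c2 = (M1 ⊕ K) ⊕ (M2 ⊕ K) = M1 ⊕ M2, so the key drops out. Then M2 = (M1 ⊕ M2) ⊕ M1 over the first 7 bytes.
byte 0: (12 ⊕ 50) ⊕ 72 = 42 ⊕ 72 = 30
byte 1: (f7 ⊕ 67) ⊕ 65 = 90 ⊕ 65 = f5
byte 2: (9e ⊕ 68) ⊕ 61 = f6 ⊕ 61 = 97
byte 3: (dd ⊕ 92) ⊕ 64 = 4f ⊕ 64 = 2b
byte 4: (bf ⊕ 78) ⊕ 79 = c7 ⊕ 79 = be
byte 5: (ca ⊕ ea) ⊕ 3f = 20 ⊕ 3f = 1f
byte 6: (ac ⊕ 8c) ⊕ 20 = 20 ⊕ 20 = 00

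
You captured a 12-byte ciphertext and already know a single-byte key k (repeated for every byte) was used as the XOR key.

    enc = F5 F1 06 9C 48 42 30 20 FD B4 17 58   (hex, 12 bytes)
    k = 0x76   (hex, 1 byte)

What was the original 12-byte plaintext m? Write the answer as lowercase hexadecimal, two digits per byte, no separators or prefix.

The 1-byte key repeats, so the effective keystream is 76 76 76 76 76 76 76 76 76 76 76 76.
byte 0: f5 ⊕ 76 = 83
byte 1: f1 ⊕ 76 = 87
byte 2: 06 ⊕ 76 = 70
byte 3: 9c ⊕ 76 = ea
byte 4: 48 ⊕ 76 = 3e
byte 5: 42 ⊕ 76 = 34
byte 6: 30 ⊕ 76 = 46
byte 7: 20 ⊕ 76 = 56
byte 8: fd ⊕ 76 = 8b
byte 9: b4 ⊕ 76 = c2
byte 10: 17 ⊕ 76 = 61
byte 11: 58 ⊕ 76 = 2e

838770ea3e3446568bc2612e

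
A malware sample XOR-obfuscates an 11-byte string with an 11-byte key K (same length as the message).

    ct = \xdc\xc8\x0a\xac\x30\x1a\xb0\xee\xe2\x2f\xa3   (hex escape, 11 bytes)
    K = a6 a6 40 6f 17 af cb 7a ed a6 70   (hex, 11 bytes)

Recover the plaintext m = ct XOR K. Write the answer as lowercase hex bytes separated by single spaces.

7a 6e 4a c3 27 b5 7b 94 0f 89 d3

XOR is its own inverse, so applying the key byte-wise gives the result directly.
byte 0: 11011100 ⊕ 10100110 = 01111010
byte 1: 11001000 ⊕ 10100110 = 01101110
byte 2: 00001010 ⊕ 01000000 = 01001010
byte 3: 10101100 ⊕ 01101111 = 11000011
byte 4: 00110000 ⊕ 00010111 = 00100111
byte 5: 00011010 ⊕ 10101111 = 10110101
byte 6: 10110000 ⊕ 11001011 = 01111011
byte 7: 11101110 ⊕ 01111010 = 10010100
byte 8: 11100010 ⊕ 11101101 = 00001111
byte 9: 00101111 ⊕ 10100110 = 10001001
byte 10: 10100011 ⊕ 01110000 = 11010011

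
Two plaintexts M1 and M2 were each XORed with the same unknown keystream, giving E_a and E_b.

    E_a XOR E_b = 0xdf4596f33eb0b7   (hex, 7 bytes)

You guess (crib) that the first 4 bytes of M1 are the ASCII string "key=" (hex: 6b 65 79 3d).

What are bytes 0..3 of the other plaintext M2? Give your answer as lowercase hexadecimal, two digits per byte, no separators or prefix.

b420efce

Since E_a ⊕ E_b = M1 ⊕ M2, XORing with the guessed M1 bytes yields the corresponding M2 bytes: M2 = (E_a ⊕ E_b) ⊕ M1.
byte 0: 11011111 ⊕ 01101011 = 10110100
byte 1: 01000101 ⊕ 01100101 = 00100000
byte 2: 10010110 ⊕ 01111001 = 11101111
byte 3: 11110011 ⊕ 00111101 = 11001110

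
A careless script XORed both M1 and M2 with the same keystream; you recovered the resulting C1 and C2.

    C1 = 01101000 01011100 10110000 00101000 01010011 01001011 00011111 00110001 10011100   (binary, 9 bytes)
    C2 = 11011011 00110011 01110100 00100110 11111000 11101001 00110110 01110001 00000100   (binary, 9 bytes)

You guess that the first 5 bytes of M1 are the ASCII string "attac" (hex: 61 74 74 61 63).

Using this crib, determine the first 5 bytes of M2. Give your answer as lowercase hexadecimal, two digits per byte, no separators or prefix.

First, C1 ⊕ C2 = (M1 ⊕ K) ⊕ (M2 ⊕ K) = M1 ⊕ M2, so the key drops out. Then M2 = (M1 ⊕ M2) ⊕ M1 over the first 5 bytes.
byte 0: (68 ⊕ db) ⊕ 61 = b3 ⊕ 61 = d2
byte 1: (5c ⊕ 33) ⊕ 74 = 6f ⊕ 74 = 1b
byte 2: (b0 ⊕ 74) ⊕ 74 = c4 ⊕ 74 = b0
byte 3: (28 ⊕ 26) ⊕ 61 = 0e ⊕ 61 = 6f
byte 4: (53 ⊕ f8) ⊕ 63 = ab ⊕ 63 = c8

d21bb06fc8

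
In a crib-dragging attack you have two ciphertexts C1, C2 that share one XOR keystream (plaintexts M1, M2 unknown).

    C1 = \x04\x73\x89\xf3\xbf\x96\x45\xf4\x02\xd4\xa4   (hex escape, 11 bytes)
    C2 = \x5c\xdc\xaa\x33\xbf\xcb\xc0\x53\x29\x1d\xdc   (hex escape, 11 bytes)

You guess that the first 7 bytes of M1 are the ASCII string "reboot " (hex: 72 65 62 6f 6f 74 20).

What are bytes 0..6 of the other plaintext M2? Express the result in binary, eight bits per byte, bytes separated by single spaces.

First, C1 ⊕ C2 = (M1 ⊕ K) ⊕ (M2 ⊕ K) = M1 ⊕ M2, so the key drops out. Then M2 = (M1 ⊕ M2) ⊕ M1 over the first 7 bytes.
byte 0: (04 ⊕ 5c) ⊕ 72 = 58 ⊕ 72 = 2a
byte 1: (73 ⊕ dc) ⊕ 65 = af ⊕ 65 = ca
byte 2: (89 ⊕ aa) ⊕ 62 = 23 ⊕ 62 = 41
byte 3: (f3 ⊕ 33) ⊕ 6f = c0 ⊕ 6f = af
byte 4: (bf ⊕ bf) ⊕ 6f = 00 ⊕ 6f = 6f
byte 5: (96 ⊕ cb) ⊕ 74 = 5d ⊕ 74 = 29
byte 6: (45 ⊕ c0) ⊕ 20 = 85 ⊕ 20 = a5

00101010 11001010 01000001 10101111 01101111 00101001 10100101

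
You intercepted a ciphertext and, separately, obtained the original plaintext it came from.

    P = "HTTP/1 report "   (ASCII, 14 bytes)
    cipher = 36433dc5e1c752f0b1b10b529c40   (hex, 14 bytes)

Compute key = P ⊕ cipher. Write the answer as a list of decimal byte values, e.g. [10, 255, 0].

Since cipher = P ⊕ key, XORing both sides with P gives key = P ⊕ cipher.
byte 0: 48 xor 36 = 7e
byte 1: 54 xor 43 = 17
byte 2: 54 xor 3d = 69
byte 3: 50 xor c5 = 95
byte 4: 2f xor e1 = ce
byte 5: 31 xor c7 = f6
byte 6: 20 xor 52 = 72
byte 7: 72 xor f0 = 82
byte 8: 65 xor b1 = d4
byte 9: 70 xor b1 = c1
byte 10: 6f xor 0b = 64
byte 11: 72 xor 52 = 20
byte 12: 74 xor 9c = e8
byte 13: 20 xor 40 = 60

[126, 23, 105, 149, 206, 246, 114, 130, 212, 193, 100, 32, 232, 96]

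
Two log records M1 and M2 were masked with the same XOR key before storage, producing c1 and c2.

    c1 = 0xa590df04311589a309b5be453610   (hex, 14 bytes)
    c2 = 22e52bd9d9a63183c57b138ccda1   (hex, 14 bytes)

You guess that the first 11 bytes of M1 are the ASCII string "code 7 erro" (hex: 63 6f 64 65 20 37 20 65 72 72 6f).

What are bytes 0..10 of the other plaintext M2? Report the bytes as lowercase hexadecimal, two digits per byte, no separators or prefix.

e41a90b8c8849845bebcc2

First, c1 ⊕ c2 = (M1 ⊕ K) ⊕ (M2 ⊕ K) = M1 ⊕ M2, so the key drops out. Then M2 = (M1 ⊕ M2) ⊕ M1 over the first 11 bytes.
byte 0: (a5 XOR 22) XOR 63 = 87 XOR 63 = e4
byte 1: (90 XOR e5) XOR 6f = 75 XOR 6f = 1a
byte 2: (df XOR 2b) XOR 64 = f4 XOR 64 = 90
byte 3: (04 XOR d9) XOR 65 = dd XOR 65 = b8
byte 4: (31 XOR d9) XOR 20 = e8 XOR 20 = c8
byte 5: (15 XOR a6) XOR 37 = b3 XOR 37 = 84
byte 6: (89 XOR 31) XOR 20 = b8 XOR 20 = 98
byte 7: (a3 XOR 83) XOR 65 = 20 XOR 65 = 45
byte 8: (09 XOR c5) XOR 72 = cc XOR 72 = be
byte 9: (b5 XOR 7b) XOR 72 = ce XOR 72 = bc
byte 10: (be XOR 13) XOR 6f = ad XOR 6f = c2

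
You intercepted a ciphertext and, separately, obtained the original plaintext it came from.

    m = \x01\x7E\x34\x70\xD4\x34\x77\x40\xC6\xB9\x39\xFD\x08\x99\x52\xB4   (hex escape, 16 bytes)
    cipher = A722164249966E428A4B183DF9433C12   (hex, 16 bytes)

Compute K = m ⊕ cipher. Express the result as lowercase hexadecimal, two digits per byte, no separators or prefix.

a65c22329da219024cf221c0f1da6ea6

Since cipher = m ⊕ K, XORing both sides with m gives K = m ⊕ cipher.
byte 0: 01 ⊕ a7 = a6
byte 1: 7e ⊕ 22 = 5c
byte 2: 34 ⊕ 16 = 22
byte 3: 70 ⊕ 42 = 32
byte 4: d4 ⊕ 49 = 9d
byte 5: 34 ⊕ 96 = a2
byte 6: 77 ⊕ 6e = 19
byte 7: 40 ⊕ 42 = 02
byte 8: c6 ⊕ 8a = 4c
byte 9: b9 ⊕ 4b = f2
byte 10: 39 ⊕ 18 = 21
byte 11: fd ⊕ 3d = c0
byte 12: 08 ⊕ f9 = f1
byte 13: 99 ⊕ 43 = da
byte 14: 52 ⊕ 3c = 6e
byte 15: b4 ⊕ 12 = a6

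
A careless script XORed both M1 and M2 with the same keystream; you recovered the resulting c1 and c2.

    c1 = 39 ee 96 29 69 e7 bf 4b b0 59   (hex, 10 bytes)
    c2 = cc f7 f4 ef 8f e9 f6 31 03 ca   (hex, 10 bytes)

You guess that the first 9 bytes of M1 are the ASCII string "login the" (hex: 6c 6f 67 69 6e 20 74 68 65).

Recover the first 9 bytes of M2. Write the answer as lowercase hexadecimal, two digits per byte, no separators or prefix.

First, c1 ⊕ c2 = (M1 ⊕ K) ⊕ (M2 ⊕ K) = M1 ⊕ M2, so the key drops out. Then M2 = (M1 ⊕ M2) ⊕ M1 over the first 9 bytes.
byte 0: (39 XOR cc) XOR 6c = f5 XOR 6c = 99
byte 1: (ee XOR f7) XOR 6f = 19 XOR 6f = 76
byte 2: (96 XOR f4) XOR 67 = 62 XOR 67 = 05
byte 3: (29 XOR ef) XOR 69 = c6 XOR 69 = af
byte 4: (69 XOR 8f) XOR 6e = e6 XOR 6e = 88
byte 5: (e7 XOR e9) XOR 20 = 0e XOR 20 = 2e
byte 6: (bf XOR f6) XOR 74 = 49 XOR 74 = 3d
byte 7: (4b XOR 31) XOR 68 = 7a XOR 68 = 12
byte 8: (b0 XOR 03) XOR 65 = b3 XOR 65 = d6

997605af882e3d12d6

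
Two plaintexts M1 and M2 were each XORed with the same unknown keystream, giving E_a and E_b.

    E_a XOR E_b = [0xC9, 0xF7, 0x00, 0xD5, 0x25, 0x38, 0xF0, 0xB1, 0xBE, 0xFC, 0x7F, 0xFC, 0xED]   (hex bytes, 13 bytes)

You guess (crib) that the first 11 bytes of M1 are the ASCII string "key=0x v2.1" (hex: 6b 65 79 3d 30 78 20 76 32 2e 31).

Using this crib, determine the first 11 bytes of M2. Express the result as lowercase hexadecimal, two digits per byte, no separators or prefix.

Since E_a ⊕ E_b = M1 ⊕ M2, XORing with the guessed M1 bytes yields the corresponding M2 bytes: M2 = (E_a ⊕ E_b) ⊕ M1.
byte 0: c9 ^ 6b = a2
byte 1: f7 ^ 65 = 92
byte 2: 00 ^ 79 = 79
byte 3: d5 ^ 3d = e8
byte 4: 25 ^ 30 = 15
byte 5: 38 ^ 78 = 40
byte 6: f0 ^ 20 = d0
byte 7: b1 ^ 76 = c7
byte 8: be ^ 32 = 8c
byte 9: fc ^ 2e = d2
byte 10: 7f ^ 31 = 4e

a29279e81540d0c78cd24e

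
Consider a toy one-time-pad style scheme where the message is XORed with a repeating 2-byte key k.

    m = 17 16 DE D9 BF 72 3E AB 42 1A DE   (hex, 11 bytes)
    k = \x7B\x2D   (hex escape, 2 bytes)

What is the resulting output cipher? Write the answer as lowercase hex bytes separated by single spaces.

6c 3b a5 f4 c4 5f 45 86 39 37 a5

The 2-byte key repeats, so the effective keystream is 7b 2d 7b 2d 7b 2d 7b 2d 7b 2d 7b.
byte 0: 17 xor 7b = 6c
byte 1: 16 xor 2d = 3b
byte 2: de xor 7b = a5
byte 3: d9 xor 2d = f4
byte 4: bf xor 7b = c4
byte 5: 72 xor 2d = 5f
byte 6: 3e xor 7b = 45
byte 7: ab xor 2d = 86
byte 8: 42 xor 7b = 39
byte 9: 1a xor 2d = 37
byte 10: de xor 7b = a5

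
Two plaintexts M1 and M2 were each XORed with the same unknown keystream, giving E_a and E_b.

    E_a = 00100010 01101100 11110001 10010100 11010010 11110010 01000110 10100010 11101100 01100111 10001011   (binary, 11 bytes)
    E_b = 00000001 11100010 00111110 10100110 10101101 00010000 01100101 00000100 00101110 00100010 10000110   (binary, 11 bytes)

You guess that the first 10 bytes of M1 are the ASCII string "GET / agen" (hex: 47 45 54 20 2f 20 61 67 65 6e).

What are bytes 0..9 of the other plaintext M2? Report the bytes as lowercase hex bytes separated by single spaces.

First, E_a ⊕ E_b = (M1 ⊕ K) ⊕ (M2 ⊕ K) = M1 ⊕ M2, so the key drops out. Then M2 = (M1 ⊕ M2) ⊕ M1 over the first 10 bytes.
byte 0: (22 ⊕ 01) ⊕ 47 = 23 ⊕ 47 = 64
byte 1: (6c ⊕ e2) ⊕ 45 = 8e ⊕ 45 = cb
byte 2: (f1 ⊕ 3e) ⊕ 54 = cf ⊕ 54 = 9b
byte 3: (94 ⊕ a6) ⊕ 20 = 32 ⊕ 20 = 12
byte 4: (d2 ⊕ ad) ⊕ 2f = 7f ⊕ 2f = 50
byte 5: (f2 ⊕ 10) ⊕ 20 = e2 ⊕ 20 = c2
byte 6: (46 ⊕ 65) ⊕ 61 = 23 ⊕ 61 = 42
byte 7: (a2 ⊕ 04) ⊕ 67 = a6 ⊕ 67 = c1
byte 8: (ec ⊕ 2e) ⊕ 65 = c2 ⊕ 65 = a7
byte 9: (67 ⊕ 22) ⊕ 6e = 45 ⊕ 6e = 2b

64 cb 9b 12 50 c2 42 c1 a7 2b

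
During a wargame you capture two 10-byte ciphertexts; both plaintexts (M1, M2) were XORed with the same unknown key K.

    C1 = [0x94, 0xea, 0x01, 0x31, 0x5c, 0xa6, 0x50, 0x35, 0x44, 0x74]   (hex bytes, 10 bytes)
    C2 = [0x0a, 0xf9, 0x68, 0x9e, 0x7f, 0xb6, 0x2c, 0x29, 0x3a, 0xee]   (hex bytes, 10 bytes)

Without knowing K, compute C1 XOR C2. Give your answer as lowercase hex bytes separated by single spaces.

C1 ⊕ C2 = (M1 ⊕ K) ⊕ (M2 ⊕ K) = M1 ⊕ M2 — the shared key cancels under XOR.
byte 0: 148 ⊕  10 = 158
byte 1: 234 ⊕ 249 =  19
byte 2:   1 ⊕ 104 = 105
byte 3:  49 ⊕ 158 = 175
byte 4:  92 ⊕ 127 =  35
byte 5: 166 ⊕ 182 =  16
byte 6:  80 ⊕  44 = 124
byte 7:  53 ⊕  41 =  28
byte 8:  68 ⊕  58 = 126
byte 9: 116 ⊕ 238 = 154

9e 13 69 af 23 10 7c 1c 7e 9a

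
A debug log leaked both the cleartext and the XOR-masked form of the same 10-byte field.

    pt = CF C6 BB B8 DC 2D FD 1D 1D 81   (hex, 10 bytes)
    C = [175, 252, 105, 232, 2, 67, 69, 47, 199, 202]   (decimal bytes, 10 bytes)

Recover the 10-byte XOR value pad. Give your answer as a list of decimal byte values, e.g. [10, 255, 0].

[96, 58, 210, 80, 222, 110, 184, 50, 218, 75]

Since C = pt ⊕ pad, XORing both sides with pt gives pad = pt ⊕ C.
cf ⊕ af = 60
c6 ⊕ fc = 3a
bb ⊕ 69 = d2
b8 ⊕ e8 = 50
dc ⊕ 02 = de
2d ⊕ 43 = 6e
fd ⊕ 45 = b8
1d ⊕ 2f = 32
1d ⊕ c7 = da
81 ⊕ ca = 4b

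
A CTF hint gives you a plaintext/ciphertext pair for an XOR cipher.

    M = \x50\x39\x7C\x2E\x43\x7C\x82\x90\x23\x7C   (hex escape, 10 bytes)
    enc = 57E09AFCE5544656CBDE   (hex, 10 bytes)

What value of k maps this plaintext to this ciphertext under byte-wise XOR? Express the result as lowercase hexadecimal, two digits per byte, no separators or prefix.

Since enc = M ⊕ k, XORing both sides with M gives k = M ⊕ enc.
01010000 xor 01010111 = 00000111
00111001 xor 11100000 = 11011001
01111100 xor 10011010 = 11100110
00101110 xor 11111100 = 11010010
01000011 xor 11100101 = 10100110
01111100 xor 01010100 = 00101000
10000010 xor 01000110 = 11000100
10010000 xor 01010110 = 11000110
00100011 xor 11001011 = 11101000
01111100 xor 11011110 = 10100010

07d9e6d2a628c4c6e8a2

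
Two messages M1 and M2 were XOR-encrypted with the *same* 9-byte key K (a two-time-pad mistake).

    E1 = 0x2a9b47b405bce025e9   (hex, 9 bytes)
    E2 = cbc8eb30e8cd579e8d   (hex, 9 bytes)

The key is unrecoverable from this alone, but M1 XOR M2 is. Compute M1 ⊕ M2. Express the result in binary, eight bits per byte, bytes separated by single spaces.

E1 ⊕ E2 = (M1 ⊕ K) ⊕ (M2 ⊕ K) = M1 ⊕ M2 — the shared key cancels under XOR.
byte 0:  42 xor 203 = 225
byte 1: 155 xor 200 =  83
byte 2:  71 xor 235 = 172
byte 3: 180 xor  48 = 132
byte 4:   5 xor 232 = 237
byte 5: 188 xor 205 = 113
byte 6: 224 xor  87 = 183
byte 7:  37 xor 158 = 187
byte 8: 233 xor 141 = 100

11100001 01010011 10101100 10000100 11101101 01110001 10110111 10111011 01100100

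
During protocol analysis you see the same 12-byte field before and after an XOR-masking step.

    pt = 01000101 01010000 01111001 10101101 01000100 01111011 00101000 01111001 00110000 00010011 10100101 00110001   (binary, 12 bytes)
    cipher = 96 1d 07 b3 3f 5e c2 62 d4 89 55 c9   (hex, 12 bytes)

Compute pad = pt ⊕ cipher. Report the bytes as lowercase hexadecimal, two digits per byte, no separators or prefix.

d34d7e1e7b25ea1be49af0f8

Since cipher = pt ⊕ pad, XORing both sides with pt gives pad = pt ⊕ cipher.
45 ^ 96 = d3
50 ^ 1d = 4d
79 ^ 07 = 7e
ad ^ b3 = 1e
44 ^ 3f = 7b
7b ^ 5e = 25
28 ^ c2 = ea
79 ^ 62 = 1b
30 ^ d4 = e4
13 ^ 89 = 9a
a5 ^ 55 = f0
31 ^ c9 = f8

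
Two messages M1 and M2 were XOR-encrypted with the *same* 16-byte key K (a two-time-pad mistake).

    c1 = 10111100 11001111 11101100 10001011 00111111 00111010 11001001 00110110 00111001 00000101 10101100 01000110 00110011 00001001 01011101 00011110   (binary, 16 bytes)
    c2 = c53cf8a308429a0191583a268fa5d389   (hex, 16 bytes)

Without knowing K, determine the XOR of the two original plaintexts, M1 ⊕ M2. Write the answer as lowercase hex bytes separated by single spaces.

c1 ⊕ c2 = (M1 ⊕ K) ⊕ (M2 ⊕ K) = M1 ⊕ M2 — the shared key cancels under XOR.
byte 0: 10111100 xor 11000101 = 01111001
byte 1: 11001111 xor 00111100 = 11110011
byte 2: 11101100 xor 11111000 = 00010100
byte 3: 10001011 xor 10100011 = 00101000
byte 4: 00111111 xor 00001000 = 00110111
byte 5: 00111010 xor 01000010 = 01111000
byte 6: 11001001 xor 10011010 = 01010011
byte 7: 00110110 xor 00000001 = 00110111
byte 8: 00111001 xor 10010001 = 10101000
byte 9: 00000101 xor 01011000 = 01011101
byte 10: 10101100 xor 00111010 = 10010110
byte 11: 01000110 xor 00100110 = 01100000
byte 12: 00110011 xor 10001111 = 10111100
byte 13: 00001001 xor 10100101 = 10101100
byte 14: 01011101 xor 11010011 = 10001110
byte 15: 00011110 xor 10001001 = 10010111

79 f3 14 28 37 78 53 37 a8 5d 96 60 bc ac 8e 97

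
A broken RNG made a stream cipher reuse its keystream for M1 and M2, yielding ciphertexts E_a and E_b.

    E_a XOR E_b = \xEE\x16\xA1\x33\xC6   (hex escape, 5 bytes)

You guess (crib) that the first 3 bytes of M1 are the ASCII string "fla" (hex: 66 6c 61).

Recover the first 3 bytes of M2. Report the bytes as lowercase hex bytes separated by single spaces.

Since E_a ⊕ E_b = M1 ⊕ M2, XORing with the guessed M1 bytes yields the corresponding M2 bytes: M2 = (E_a ⊕ E_b) ⊕ M1.
ee xor 66 = 88
16 xor 6c = 7a
a1 xor 61 = c0

88 7a c0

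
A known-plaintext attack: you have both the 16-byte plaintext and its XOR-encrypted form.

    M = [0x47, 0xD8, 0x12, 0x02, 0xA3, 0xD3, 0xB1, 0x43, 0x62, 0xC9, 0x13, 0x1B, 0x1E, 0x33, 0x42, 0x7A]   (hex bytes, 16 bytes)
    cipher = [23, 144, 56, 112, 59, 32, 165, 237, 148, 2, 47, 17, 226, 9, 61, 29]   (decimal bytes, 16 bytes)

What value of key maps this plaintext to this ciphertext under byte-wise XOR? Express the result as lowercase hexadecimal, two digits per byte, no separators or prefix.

50482a7298f314aef6cb3c0afc3a7f67

Since cipher = M ⊕ key, XORing both sides with M gives key = M ⊕ cipher.
47 ^ 17 = 50
d8 ^ 90 = 48
12 ^ 38 = 2a
02 ^ 70 = 72
a3 ^ 3b = 98
d3 ^ 20 = f3
b1 ^ a5 = 14
43 ^ ed = ae
62 ^ 94 = f6
c9 ^ 02 = cb
13 ^ 2f = 3c
1b ^ 11 = 0a
1e ^ e2 = fc
33 ^ 09 = 3a
42 ^ 3d = 7f
7a ^ 1d = 67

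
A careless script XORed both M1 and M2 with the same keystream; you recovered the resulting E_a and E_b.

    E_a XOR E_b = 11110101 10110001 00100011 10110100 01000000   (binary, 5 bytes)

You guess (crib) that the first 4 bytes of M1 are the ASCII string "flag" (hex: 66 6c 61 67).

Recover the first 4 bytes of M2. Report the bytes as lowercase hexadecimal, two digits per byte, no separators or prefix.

Since E_a ⊕ E_b = M1 ⊕ M2, XORing with the guessed M1 bytes yields the corresponding M2 bytes: M2 = (E_a ⊕ E_b) ⊕ M1.
f5 xor 66 = 93
b1 xor 6c = dd
23 xor 61 = 42
b4 xor 67 = d3

93dd42d3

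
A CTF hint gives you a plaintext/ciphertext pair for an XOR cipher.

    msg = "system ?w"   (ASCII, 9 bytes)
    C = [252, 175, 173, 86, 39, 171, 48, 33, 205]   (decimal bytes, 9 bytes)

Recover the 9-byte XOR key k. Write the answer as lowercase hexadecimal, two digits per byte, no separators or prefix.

8fd6de2242c6101eba

Since C = msg ⊕ k, XORing both sides with msg gives k = msg ⊕ C.
73 ^ fc = 8f
79 ^ af = d6
73 ^ ad = de
74 ^ 56 = 22
65 ^ 27 = 42
6d ^ ab = c6
20 ^ 30 = 10
3f ^ 21 = 1e
77 ^ cd = ba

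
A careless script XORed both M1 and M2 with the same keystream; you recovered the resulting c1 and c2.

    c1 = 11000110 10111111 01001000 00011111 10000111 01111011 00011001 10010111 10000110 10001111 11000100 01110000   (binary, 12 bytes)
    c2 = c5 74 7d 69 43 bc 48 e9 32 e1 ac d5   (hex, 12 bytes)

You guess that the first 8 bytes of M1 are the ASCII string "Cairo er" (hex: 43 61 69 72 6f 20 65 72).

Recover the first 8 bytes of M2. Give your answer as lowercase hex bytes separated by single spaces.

First, c1 ⊕ c2 = (M1 ⊕ K) ⊕ (M2 ⊕ K) = M1 ⊕ M2, so the key drops out. Then M2 = (M1 ⊕ M2) ⊕ M1 over the first 8 bytes.
byte 0: (c6 ⊕ c5) ⊕ 43 = 03 ⊕ 43 = 40
byte 1: (bf ⊕ 74) ⊕ 61 = cb ⊕ 61 = aa
byte 2: (48 ⊕ 7d) ⊕ 69 = 35 ⊕ 69 = 5c
byte 3: (1f ⊕ 69) ⊕ 72 = 76 ⊕ 72 = 04
byte 4: (87 ⊕ 43) ⊕ 6f = c4 ⊕ 6f = ab
byte 5: (7b ⊕ bc) ⊕ 20 = c7 ⊕ 20 = e7
byte 6: (19 ⊕ 48) ⊕ 65 = 51 ⊕ 65 = 34
byte 7: (97 ⊕ e9) ⊕ 72 = 7e ⊕ 72 = 0c

40 aa 5c 04 ab e7 34 0c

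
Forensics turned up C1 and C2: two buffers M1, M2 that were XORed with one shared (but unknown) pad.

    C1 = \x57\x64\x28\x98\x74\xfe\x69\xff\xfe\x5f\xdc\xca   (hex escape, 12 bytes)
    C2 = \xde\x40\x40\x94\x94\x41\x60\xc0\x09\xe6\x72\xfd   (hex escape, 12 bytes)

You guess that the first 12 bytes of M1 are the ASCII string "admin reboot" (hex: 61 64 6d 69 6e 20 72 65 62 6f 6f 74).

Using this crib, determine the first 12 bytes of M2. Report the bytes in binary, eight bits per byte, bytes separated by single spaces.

11101000 01000000 00000101 01100101 10001110 10011111 01111011 01011010 10010101 11010110 11000001 01000011

First, C1 ⊕ C2 = (M1 ⊕ K) ⊕ (M2 ⊕ K) = M1 ⊕ M2, so the key drops out. Then M2 = (M1 ⊕ M2) ⊕ M1 over the first 12 bytes.
byte 0: (57 ⊕ de) ⊕ 61 = 89 ⊕ 61 = e8
byte 1: (64 ⊕ 40) ⊕ 64 = 24 ⊕ 64 = 40
byte 2: (28 ⊕ 40) ⊕ 6d = 68 ⊕ 6d = 05
byte 3: (98 ⊕ 94) ⊕ 69 = 0c ⊕ 69 = 65
byte 4: (74 ⊕ 94) ⊕ 6e = e0 ⊕ 6e = 8e
byte 5: (fe ⊕ 41) ⊕ 20 = bf ⊕ 20 = 9f
byte 6: (69 ⊕ 60) ⊕ 72 = 09 ⊕ 72 = 7b
byte 7: (ff ⊕ c0) ⊕ 65 = 3f ⊕ 65 = 5a
byte 8: (fe ⊕ 09) ⊕ 62 = f7 ⊕ 62 = 95
byte 9: (5f ⊕ e6) ⊕ 6f = b9 ⊕ 6f = d6
byte 10: (dc ⊕ 72) ⊕ 6f = ae ⊕ 6f = c1
byte 11: (ca ⊕ fd) ⊕ 74 = 37 ⊕ 74 = 43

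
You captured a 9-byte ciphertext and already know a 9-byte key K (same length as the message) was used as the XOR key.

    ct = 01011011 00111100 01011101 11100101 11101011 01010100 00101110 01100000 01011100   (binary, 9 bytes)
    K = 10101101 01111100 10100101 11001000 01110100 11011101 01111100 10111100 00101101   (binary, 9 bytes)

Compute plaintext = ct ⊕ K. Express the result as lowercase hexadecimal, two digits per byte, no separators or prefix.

XOR is its own inverse, so applying the key byte-wise gives the result directly.
5b xor ad = f6
3c xor 7c = 40
5d xor a5 = f8
e5 xor c8 = 2d
eb xor 74 = 9f
54 xor dd = 89
2e xor 7c = 52
60 xor bc = dc
5c xor 2d = 71

f640f82d9f8952dc71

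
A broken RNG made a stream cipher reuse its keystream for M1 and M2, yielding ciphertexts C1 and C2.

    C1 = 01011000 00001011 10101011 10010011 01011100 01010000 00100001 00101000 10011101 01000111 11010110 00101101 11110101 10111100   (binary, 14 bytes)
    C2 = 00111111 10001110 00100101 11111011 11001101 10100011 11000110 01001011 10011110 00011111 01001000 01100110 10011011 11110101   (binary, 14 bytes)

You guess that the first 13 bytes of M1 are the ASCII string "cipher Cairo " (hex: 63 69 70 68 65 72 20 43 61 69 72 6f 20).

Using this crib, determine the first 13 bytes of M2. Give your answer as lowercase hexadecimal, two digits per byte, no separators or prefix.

04ecfe00f481c7206231ec244e

First, C1 ⊕ C2 = (M1 ⊕ K) ⊕ (M2 ⊕ K) = M1 ⊕ M2, so the key drops out. Then M2 = (M1 ⊕ M2) ⊕ M1 over the first 13 bytes.
byte 0: (58 XOR 3f) XOR 63 = 67 XOR 63 = 04
byte 1: (0b XOR 8e) XOR 69 = 85 XOR 69 = ec
byte 2: (ab XOR 25) XOR 70 = 8e XOR 70 = fe
byte 3: (93 XOR fb) XOR 68 = 68 XOR 68 = 00
byte 4: (5c XOR cd) XOR 65 = 91 XOR 65 = f4
byte 5: (50 XOR a3) XOR 72 = f3 XOR 72 = 81
byte 6: (21 XOR c6) XOR 20 = e7 XOR 20 = c7
byte 7: (28 XOR 4b) XOR 43 = 63 XOR 43 = 20
byte 8: (9d XOR 9e) XOR 61 = 03 XOR 61 = 62
byte 9: (47 XOR 1f) XOR 69 = 58 XOR 69 = 31
byte 10: (d6 XOR 48) XOR 72 = 9e XOR 72 = ec
byte 11: (2d XOR 66) XOR 6f = 4b XOR 6f = 24
byte 12: (f5 XOR 9b) XOR 20 = 6e XOR 20 = 4e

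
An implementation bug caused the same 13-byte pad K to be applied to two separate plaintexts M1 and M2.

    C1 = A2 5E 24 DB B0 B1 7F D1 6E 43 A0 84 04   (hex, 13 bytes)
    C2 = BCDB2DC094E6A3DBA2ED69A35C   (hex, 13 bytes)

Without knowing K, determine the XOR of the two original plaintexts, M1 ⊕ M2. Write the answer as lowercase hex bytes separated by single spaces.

C1 ⊕ C2 = (M1 ⊕ K) ⊕ (M2 ⊕ K) = M1 ⊕ M2 — the shared key cancels under XOR.
10100010 XOR 10111100 = 00011110
01011110 XOR 11011011 = 10000101
00100100 XOR 00101101 = 00001001
11011011 XOR 11000000 = 00011011
10110000 XOR 10010100 = 00100100
10110001 XOR 11100110 = 01010111
01111111 XOR 10100011 = 11011100
11010001 XOR 11011011 = 00001010
01101110 XOR 10100010 = 11001100
01000011 XOR 11101101 = 10101110
10100000 XOR 01101001 = 11001001
10000100 XOR 10100011 = 00100111
00000100 XOR 01011100 = 01011000

1e 85 09 1b 24 57 dc 0a cc ae c9 27 58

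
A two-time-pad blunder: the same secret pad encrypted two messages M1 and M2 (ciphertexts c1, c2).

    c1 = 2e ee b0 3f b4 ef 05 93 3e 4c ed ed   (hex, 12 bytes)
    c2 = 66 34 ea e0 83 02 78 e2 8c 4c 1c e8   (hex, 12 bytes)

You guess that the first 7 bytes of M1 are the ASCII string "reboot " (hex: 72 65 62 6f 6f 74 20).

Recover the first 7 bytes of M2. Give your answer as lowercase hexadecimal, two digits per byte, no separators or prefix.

3abf38b058995d

First, c1 ⊕ c2 = (M1 ⊕ K) ⊕ (M2 ⊕ K) = M1 ⊕ M2, so the key drops out. Then M2 = (M1 ⊕ M2) ⊕ M1 over the first 7 bytes.
byte 0: (2e ^ 66) ^ 72 = 48 ^ 72 = 3a
byte 1: (ee ^ 34) ^ 65 = da ^ 65 = bf
byte 2: (b0 ^ ea) ^ 62 = 5a ^ 62 = 38
byte 3: (3f ^ e0) ^ 6f = df ^ 6f = b0
byte 4: (b4 ^ 83) ^ 6f = 37 ^ 6f = 58
byte 5: (ef ^ 02) ^ 74 = ed ^ 74 = 99
byte 6: (05 ^ 78) ^ 20 = 7d ^ 20 = 5d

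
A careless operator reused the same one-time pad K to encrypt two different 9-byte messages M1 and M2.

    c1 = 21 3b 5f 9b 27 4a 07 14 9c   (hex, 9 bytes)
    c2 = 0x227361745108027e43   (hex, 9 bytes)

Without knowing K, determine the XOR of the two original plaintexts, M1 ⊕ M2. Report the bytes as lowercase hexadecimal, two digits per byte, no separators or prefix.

c1 ⊕ c2 = (M1 ⊕ K) ⊕ (M2 ⊕ K) = M1 ⊕ M2 — the shared key cancels under XOR.
21 XOR 22 = 03
3b XOR 73 = 48
5f XOR 61 = 3e
9b XOR 74 = ef
27 XOR 51 = 76
4a XOR 08 = 42
07 XOR 02 = 05
14 XOR 7e = 6a
9c XOR 43 = df

03483eef7642056adf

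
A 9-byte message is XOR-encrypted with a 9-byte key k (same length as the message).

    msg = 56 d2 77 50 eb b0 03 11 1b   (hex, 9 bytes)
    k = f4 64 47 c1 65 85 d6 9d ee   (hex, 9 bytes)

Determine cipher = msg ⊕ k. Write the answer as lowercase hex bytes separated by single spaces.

01010110 ^ 11110100 = 10100010
11010010 ^ 01100100 = 10110110
01110111 ^ 01000111 = 00110000
01010000 ^ 11000001 = 10010001
11101011 ^ 01100101 = 10001110
10110000 ^ 10000101 = 00110101
00000011 ^ 11010110 = 11010101
00010001 ^ 10011101 = 10001100
00011011 ^ 11101110 = 11110101

a2 b6 30 91 8e 35 d5 8c f5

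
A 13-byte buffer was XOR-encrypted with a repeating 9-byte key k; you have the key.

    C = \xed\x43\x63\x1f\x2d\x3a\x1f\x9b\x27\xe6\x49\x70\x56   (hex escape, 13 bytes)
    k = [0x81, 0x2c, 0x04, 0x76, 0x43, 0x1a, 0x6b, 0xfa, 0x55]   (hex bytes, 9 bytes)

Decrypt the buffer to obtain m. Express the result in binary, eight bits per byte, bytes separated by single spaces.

01101100 01101111 01100111 01101001 01101110 00100000 01110100 01100001 01110010 01100111 01100101 01110100 00100000

The 9-byte key repeats, so the effective keystream is 81 2c 04 76 43 1a 6b fa 55 81 2c 04 76.
byte 0: ed xor 81 = 6c
byte 1: 43 xor 2c = 6f
byte 2: 63 xor 04 = 67
byte 3: 1f xor 76 = 69
byte 4: 2d xor 43 = 6e
byte 5: 3a xor 1a = 20
byte 6: 1f xor 6b = 74
byte 7: 9b xor fa = 61
byte 8: 27 xor 55 = 72
byte 9: e6 xor 81 = 67
byte 10: 49 xor 2c = 65
byte 11: 70 xor 04 = 74
byte 12: 56 xor 76 = 20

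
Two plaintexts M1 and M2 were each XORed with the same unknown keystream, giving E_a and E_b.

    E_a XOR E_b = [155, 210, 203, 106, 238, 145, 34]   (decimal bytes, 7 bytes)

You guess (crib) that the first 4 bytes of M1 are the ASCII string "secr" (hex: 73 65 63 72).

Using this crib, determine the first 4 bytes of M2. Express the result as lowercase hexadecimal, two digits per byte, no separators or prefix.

e8b7a818

Since E_a ⊕ E_b = M1 ⊕ M2, XORing with the guessed M1 bytes yields the corresponding M2 bytes: M2 = (E_a ⊕ E_b) ⊕ M1.
byte 0: 9b XOR 73 = e8
byte 1: d2 XOR 65 = b7
byte 2: cb XOR 63 = a8
byte 3: 6a XOR 72 = 18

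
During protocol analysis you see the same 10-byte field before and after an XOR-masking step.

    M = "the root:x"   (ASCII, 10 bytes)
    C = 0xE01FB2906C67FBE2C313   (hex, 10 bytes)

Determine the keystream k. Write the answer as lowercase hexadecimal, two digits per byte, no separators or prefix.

Since C = M ⊕ k, XORing both sides with M gives k = M ⊕ C.
byte 0: 116 ⊕ 224 = 148
byte 1: 104 ⊕  31 = 119
byte 2: 101 ⊕ 178 = 215
byte 3:  32 ⊕ 144 = 176
byte 4: 114 ⊕ 108 =  30
byte 5: 111 ⊕ 103 =   8
byte 6: 111 ⊕ 251 = 148
byte 7: 116 ⊕ 226 = 150
byte 8:  58 ⊕ 195 = 249
byte 9: 120 ⊕  19 = 107

9477d7b01e089496f96b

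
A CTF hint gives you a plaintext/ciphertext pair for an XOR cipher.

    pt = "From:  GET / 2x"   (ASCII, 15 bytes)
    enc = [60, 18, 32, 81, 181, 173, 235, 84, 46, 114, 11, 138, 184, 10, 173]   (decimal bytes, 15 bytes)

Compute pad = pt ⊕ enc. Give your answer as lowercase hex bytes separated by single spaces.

7a 60 4f 3c 8f 8d cb 13 6b 26 2b a5 98 38 d5

Since enc = pt ⊕ pad, XORing both sides with pt gives pad = pt ⊕ enc.
01000110 xor 00111100 = 01111010
01110010 xor 00010010 = 01100000
01101111 xor 00100000 = 01001111
01101101 xor 01010001 = 00111100
00111010 xor 10110101 = 10001111
00100000 xor 10101101 = 10001101
00100000 xor 11101011 = 11001011
01000111 xor 01010100 = 00010011
01000101 xor 00101110 = 01101011
01010100 xor 01110010 = 00100110
00100000 xor 00001011 = 00101011
00101111 xor 10001010 = 10100101
00100000 xor 10111000 = 10011000
00110010 xor 00001010 = 00111000
01111000 xor 10101101 = 11010101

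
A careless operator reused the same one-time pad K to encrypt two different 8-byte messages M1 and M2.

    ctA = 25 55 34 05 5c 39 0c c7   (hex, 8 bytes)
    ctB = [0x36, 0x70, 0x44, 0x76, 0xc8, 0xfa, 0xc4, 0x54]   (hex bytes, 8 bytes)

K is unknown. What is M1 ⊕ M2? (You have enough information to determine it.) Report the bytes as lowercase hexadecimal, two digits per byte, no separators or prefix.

1325707394c3c893

ctA ⊕ ctB = (M1 ⊕ K) ⊕ (M2 ⊕ K) = M1 ⊕ M2 — the shared key cancels under XOR.
00100101 XOR 00110110 = 00010011
01010101 XOR 01110000 = 00100101
00110100 XOR 01000100 = 01110000
00000101 XOR 01110110 = 01110011
01011100 XOR 11001000 = 10010100
00111001 XOR 11111010 = 11000011
00001100 XOR 11000100 = 11001000
11000111 XOR 01010100 = 10010011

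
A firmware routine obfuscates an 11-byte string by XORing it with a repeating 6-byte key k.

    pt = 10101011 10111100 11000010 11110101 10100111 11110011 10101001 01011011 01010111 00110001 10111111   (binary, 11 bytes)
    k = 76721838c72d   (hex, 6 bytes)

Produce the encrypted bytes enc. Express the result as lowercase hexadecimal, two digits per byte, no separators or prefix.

ddcedacd60dedf294f0978

The 6-byte key repeats, so the effective keystream is 76 72 18 38 c7 2d 76 72 18 38 c7.
byte 0: ab ^ 76 = dd
byte 1: bc ^ 72 = ce
byte 2: c2 ^ 18 = da
byte 3: f5 ^ 38 = cd
byte 4: a7 ^ c7 = 60
byte 5: f3 ^ 2d = de
byte 6: a9 ^ 76 = df
byte 7: 5b ^ 72 = 29
byte 8: 57 ^ 18 = 4f
byte 9: 31 ^ 38 = 09
byte 10: bf ^ c7 = 78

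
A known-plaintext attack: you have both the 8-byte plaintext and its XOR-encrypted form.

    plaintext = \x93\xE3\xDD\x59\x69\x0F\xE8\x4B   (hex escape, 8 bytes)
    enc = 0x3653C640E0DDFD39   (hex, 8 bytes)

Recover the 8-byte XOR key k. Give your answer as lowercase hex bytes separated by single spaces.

a5 b0 1b 19 89 d2 15 72

Since enc = plaintext ⊕ k, XORing both sides with plaintext gives k = plaintext ⊕ enc.
byte 0: 93 xor 36 = a5
byte 1: e3 xor 53 = b0
byte 2: dd xor c6 = 1b
byte 3: 59 xor 40 = 19
byte 4: 69 xor e0 = 89
byte 5: 0f xor dd = d2
byte 6: e8 xor fd = 15
byte 7: 4b xor 39 = 72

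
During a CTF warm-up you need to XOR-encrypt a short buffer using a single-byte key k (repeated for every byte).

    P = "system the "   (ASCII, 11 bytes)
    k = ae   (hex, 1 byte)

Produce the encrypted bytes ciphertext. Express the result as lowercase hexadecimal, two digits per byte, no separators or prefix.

The 1-byte key repeats, so the effective keystream is ae ae ae ae ae ae ae ae ae ae ae.
byte 0: 73 XOR ae = dd
byte 1: 79 XOR ae = d7
byte 2: 73 XOR ae = dd
byte 3: 74 XOR ae = da
byte 4: 65 XOR ae = cb
byte 5: 6d XOR ae = c3
byte 6: 20 XOR ae = 8e
byte 7: 74 XOR ae = da
byte 8: 68 XOR ae = c6
byte 9: 65 XOR ae = cb
byte 10: 20 XOR ae = 8e

ddd7dddacbc38edac6cb8e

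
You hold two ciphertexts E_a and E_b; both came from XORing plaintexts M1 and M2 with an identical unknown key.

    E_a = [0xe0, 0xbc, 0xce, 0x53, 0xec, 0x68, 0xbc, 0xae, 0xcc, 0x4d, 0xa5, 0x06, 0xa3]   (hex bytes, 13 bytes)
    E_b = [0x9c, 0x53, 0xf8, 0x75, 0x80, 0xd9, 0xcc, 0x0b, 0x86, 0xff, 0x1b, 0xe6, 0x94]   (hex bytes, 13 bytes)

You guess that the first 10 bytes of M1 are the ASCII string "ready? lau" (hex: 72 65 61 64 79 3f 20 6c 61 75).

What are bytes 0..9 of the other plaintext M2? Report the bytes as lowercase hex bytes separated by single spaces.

0e 8a 57 42 15 8e 50 c9 2b c7

First, E_a ⊕ E_b = (M1 ⊕ K) ⊕ (M2 ⊕ K) = M1 ⊕ M2, so the key drops out. Then M2 = (M1 ⊕ M2) ⊕ M1 over the first 10 bytes.
byte 0: (e0 ⊕ 9c) ⊕ 72 = 7c ⊕ 72 = 0e
byte 1: (bc ⊕ 53) ⊕ 65 = ef ⊕ 65 = 8a
byte 2: (ce ⊕ f8) ⊕ 61 = 36 ⊕ 61 = 57
byte 3: (53 ⊕ 75) ⊕ 64 = 26 ⊕ 64 = 42
byte 4: (ec ⊕ 80) ⊕ 79 = 6c ⊕ 79 = 15
byte 5: (68 ⊕ d9) ⊕ 3f = b1 ⊕ 3f = 8e
byte 6: (bc ⊕ cc) ⊕ 20 = 70 ⊕ 20 = 50
byte 7: (ae ⊕ 0b) ⊕ 6c = a5 ⊕ 6c = c9
byte 8: (cc ⊕ 86) ⊕ 61 = 4a ⊕ 61 = 2b
byte 9: (4d ⊕ ff) ⊕ 75 = b2 ⊕ 75 = c7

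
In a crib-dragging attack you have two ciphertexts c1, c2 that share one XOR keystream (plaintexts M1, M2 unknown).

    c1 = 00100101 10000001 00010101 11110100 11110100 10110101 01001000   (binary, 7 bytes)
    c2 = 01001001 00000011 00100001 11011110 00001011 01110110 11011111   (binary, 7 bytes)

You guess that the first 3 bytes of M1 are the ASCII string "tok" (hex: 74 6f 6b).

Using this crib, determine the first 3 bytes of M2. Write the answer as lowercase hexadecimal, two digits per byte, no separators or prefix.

18ed5f

First, c1 ⊕ c2 = (M1 ⊕ K) ⊕ (M2 ⊕ K) = M1 ⊕ M2, so the key drops out. Then M2 = (M1 ⊕ M2) ⊕ M1 over the first 3 bytes.
byte 0: (25 xor 49) xor 74 = 6c xor 74 = 18
byte 1: (81 xor 03) xor 6f = 82 xor 6f = ed
byte 2: (15 xor 21) xor 6b = 34 xor 6b = 5f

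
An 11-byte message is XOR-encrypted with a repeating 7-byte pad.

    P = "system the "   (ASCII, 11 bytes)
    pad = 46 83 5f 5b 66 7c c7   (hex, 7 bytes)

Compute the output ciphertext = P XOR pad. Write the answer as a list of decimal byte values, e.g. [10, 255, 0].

[53, 250, 44, 47, 3, 17, 231, 50, 235, 58, 123]

The 7-byte key repeats, so the effective keystream is 46 83 5f 5b 66 7c c7 46 83 5f 5b.
byte 0: 73 xor 46 = 35
byte 1: 79 xor 83 = fa
byte 2: 73 xor 5f = 2c
byte 3: 74 xor 5b = 2f
byte 4: 65 xor 66 = 03
byte 5: 6d xor 7c = 11
byte 6: 20 xor c7 = e7
byte 7: 74 xor 46 = 32
byte 8: 68 xor 83 = eb
byte 9: 65 xor 5f = 3a
byte 10: 20 xor 5b = 7b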